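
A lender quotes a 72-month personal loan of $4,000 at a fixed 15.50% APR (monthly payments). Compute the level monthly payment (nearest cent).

Monthly rate = 15.5%/12 = 0.0129167; payment = 4,000 × 0.0129167 / (1 − (1+0.0129167)^−72) = $85.67.

$85.67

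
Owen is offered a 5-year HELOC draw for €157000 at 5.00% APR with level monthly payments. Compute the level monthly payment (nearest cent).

At 5.00% the monthly rate is 0.0041667, so the payment is 157,000 × 0.0041667 / (1 − 1.0041667^−60) = €2,962.78.

€2,962.78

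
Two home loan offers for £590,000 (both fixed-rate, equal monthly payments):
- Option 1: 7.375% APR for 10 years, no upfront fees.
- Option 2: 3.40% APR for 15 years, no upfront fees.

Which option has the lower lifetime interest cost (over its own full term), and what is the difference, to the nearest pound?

Option 1: at 7.375% the monthly rate is 0.0061458, so the payment is 590,000 × 0.0061458 / (1 − 1.0061458^−120) = £6,964.97.
Total interest on Option 1 = 120 × £6,964.97 − £590,000 = £245,796.40.
Option 2: at 3.40% the monthly rate is 0.0028333, so the payment is 590,000 × 0.0028333 / (1 − 1.0028333^−180) = £4,188.89.
Total interest on Option 2 = 180 × £4,188.89 − £590,000 = £164,000.20.
Option 2 is lower by £81,796.20.

Option 2 by £81,796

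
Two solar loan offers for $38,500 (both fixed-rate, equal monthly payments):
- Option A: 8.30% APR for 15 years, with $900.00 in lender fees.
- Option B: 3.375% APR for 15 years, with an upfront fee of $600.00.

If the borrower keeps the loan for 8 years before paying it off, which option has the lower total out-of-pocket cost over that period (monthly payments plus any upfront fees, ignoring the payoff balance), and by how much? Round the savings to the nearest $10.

Option A: at 8.30% the monthly rate is 0.0069167, so the payment is 38,500 × 0.0069167 / (1 − 1.0069167^−180) = $374.62.
Option B: monthly rate = 3.375%/12 = 0.0028125; payment = 38,500 × 0.0028125 / (1 − (1+0.0028125)^−180) = $272.87.
Over 96 months: Option A costs 96 × $374.62 + $900.00 = $36,863.52; Option B costs 96 × $272.87 + $600.00 = $26,795.52.
Option B is cheaper by $36,863.52 − $26,795.52 = $10,068.00.

Option B by $10,070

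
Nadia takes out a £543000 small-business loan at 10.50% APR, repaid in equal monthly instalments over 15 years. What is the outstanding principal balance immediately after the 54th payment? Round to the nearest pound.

£457,112

With monthly rate i = 10.5%/12 = 0.0087500, the balance after k of n payments is P · [(1+i)^n − (1+i)^k] / [(1+i)^n − 1].
(1+0.0087500)^180 = 4.79776080 and (1+0.0087500)^54 = 1.60070602, so the balance is 543,000 × (4.79776080 − 1.60070602) / (4.79776080 − 1) = £457,111.66.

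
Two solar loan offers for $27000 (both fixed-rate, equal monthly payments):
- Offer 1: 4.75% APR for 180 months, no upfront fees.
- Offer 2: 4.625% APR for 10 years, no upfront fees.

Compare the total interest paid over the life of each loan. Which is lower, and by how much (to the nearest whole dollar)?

Offer 1: monthly rate = 4.75%/12 = 0.0039583; payment = 27,000 × 0.0039583 / (1 − (1+0.0039583)^−180) = $210.01.
Total interest on Offer 1 = 180 × $210.01 − $27,000 = $10,801.80.
Offer 2: at 4.625% the monthly rate is 0.0038542, so the payment is 27,000 × 0.0038542 / (1 − 1.0038542^−120) = $281.45.
Total interest on Offer 2 = 120 × $281.45 − $27,000 = $6,774.00.
Offer 2 is lower by $4,027.80.

Offer 2 by $4,028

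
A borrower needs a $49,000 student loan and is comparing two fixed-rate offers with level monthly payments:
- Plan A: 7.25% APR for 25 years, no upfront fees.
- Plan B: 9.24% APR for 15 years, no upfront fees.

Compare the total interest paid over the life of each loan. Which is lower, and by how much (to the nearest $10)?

Plan B by $15,530

Plan A: monthly rate = 7.25%/12 = 0.0060417; payment = 49,000 × 0.0060417 / (1 − (1+0.0060417)^−300) = $354.18.
Total interest on Plan A = 300 × $354.18 − $49,000 = $57,254.00.
Plan B: monthly rate = 9.24%/12 = 0.0077000; payment = 49,000 × 0.0077000 / (1 − (1+0.0077000)^−180) = $504.01.
Total interest on Plan B = 180 × $504.01 − $49,000 = $41,721.80.
Plan B is lower by $15,532.20.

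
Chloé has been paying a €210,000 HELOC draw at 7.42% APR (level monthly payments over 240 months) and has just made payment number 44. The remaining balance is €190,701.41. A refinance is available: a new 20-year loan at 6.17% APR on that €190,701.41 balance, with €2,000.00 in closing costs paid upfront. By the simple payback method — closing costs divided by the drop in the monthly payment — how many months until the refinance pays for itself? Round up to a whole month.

Current payment = 210,000 × 7.42%/12 / (1 − (1+0.0061833)^−240) = €1,681.49.
Refinanced payment = 190,701.41 × 0.0051417 / (1 − (1+0.0051417)^−240) = €1,385.01.
Monthly savings = €1,681.49 − €1,385.01 = €296.48.
Break-even = €2,000.00 / €296.48 = 6.75 → 7 months.

7 months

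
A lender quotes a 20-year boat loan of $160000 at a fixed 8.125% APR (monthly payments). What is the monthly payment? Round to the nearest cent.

$1,350.78

At 8.125% the monthly rate is 0.0067708, so the payment is 160,000 × 0.0067708 / (1 − 1.0067708^−240) = $1,350.78.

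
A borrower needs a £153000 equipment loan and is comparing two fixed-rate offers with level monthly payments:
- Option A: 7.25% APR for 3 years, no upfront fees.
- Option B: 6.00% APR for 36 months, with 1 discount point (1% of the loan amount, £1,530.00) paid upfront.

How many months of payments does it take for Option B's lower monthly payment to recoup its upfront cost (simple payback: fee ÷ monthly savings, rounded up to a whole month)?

18 months

Option A: monthly rate = 7.25%/12 = 0.0060417; payment = 153,000 × 0.0060417 / (1 − (1+0.0060417)^−36) = £4,741.70.
Option B: at 6.00% the monthly rate is 0.0050000, so the payment is 153,000 × 0.0050000 / (1 − 1.0050000^−36) = £4,654.56.
Monthly savings = £4,741.70 − £4,654.56 = £87.14.
Break-even = £1,530.00 / £87.14 = 17.56 → 18 months.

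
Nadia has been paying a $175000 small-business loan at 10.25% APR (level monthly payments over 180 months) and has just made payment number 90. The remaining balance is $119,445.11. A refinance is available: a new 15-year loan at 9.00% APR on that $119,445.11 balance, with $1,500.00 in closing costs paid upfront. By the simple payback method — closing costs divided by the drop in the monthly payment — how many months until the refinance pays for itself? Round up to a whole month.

Current payment = 175,000 × 10.25%/12 / (1 − (1+0.0085417)^−180) = $1,907.41.
Refinanced payment = 119,445.11 × 0.0075000 / (1 − (1+0.0075000)^−180) = $1,211.49.
Monthly savings = $1,907.41 − $1,211.49 = $695.92.
Break-even = $1,500.00 / $695.92 = 2.16 → 3 months.

3 months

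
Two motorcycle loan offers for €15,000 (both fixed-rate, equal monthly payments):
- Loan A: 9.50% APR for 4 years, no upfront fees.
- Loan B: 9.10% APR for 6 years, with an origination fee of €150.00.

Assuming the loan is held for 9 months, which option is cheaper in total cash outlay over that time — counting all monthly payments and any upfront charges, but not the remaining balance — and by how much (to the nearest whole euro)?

Loan B by €801

Loan A: monthly rate = 9.5%/12 = 0.0079167; payment = 15,000 × 0.0079167 / (1 − (1+0.0079167)^−48) = €376.85.
Loan B: at 9.10% the monthly rate is 0.0075833, so the payment is 15,000 × 0.0075833 / (1 − 1.0075833^−72) = €271.13.
Over 9 months: Loan A costs 9 × €376.85 = €3,391.65; Loan B costs 9 × €271.13 + €150.00 = €2,590.17.
Loan B is cheaper by €3,391.65 − €2,590.17 = €801.48.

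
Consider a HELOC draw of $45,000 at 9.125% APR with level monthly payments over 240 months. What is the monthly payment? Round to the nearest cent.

Monthly rate = 9.125%/12 = 0.0076042; payment = 45,000 × 0.0076042 / (1 − (1+0.0076042)^−240) = $408.50.

$408.50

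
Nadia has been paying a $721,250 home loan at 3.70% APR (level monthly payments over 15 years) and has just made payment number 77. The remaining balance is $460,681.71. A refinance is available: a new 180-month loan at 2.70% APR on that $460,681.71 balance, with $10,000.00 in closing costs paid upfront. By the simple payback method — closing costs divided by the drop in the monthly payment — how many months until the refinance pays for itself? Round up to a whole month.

Current payment = 721,250 × 3.7%/12 / (1 − (1+0.0030833)^−180) = $5,227.22.
Refinanced payment = 460,681.71 × 0.0022500 / (1 − (1+0.0022500)^−180) = $3,115.34.
Monthly savings = $5,227.22 − $3,115.34 = $2,111.88.
Break-even = $10,000.00 / $2,111.88 = 4.74 → 5 months.

5 months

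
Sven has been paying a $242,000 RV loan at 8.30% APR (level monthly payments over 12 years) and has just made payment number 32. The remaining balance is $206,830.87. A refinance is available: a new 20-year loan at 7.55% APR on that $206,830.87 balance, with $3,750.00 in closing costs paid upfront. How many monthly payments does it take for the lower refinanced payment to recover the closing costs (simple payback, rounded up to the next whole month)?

4 months

Current payment = 242,000 × 8.3%/12 / (1 − (1+0.0069167)^−144) = $2,659.51.
Refinanced payment = 206,830.87 × 0.0062917 / (1 − (1+0.0062917)^−240) = $1,672.54.
Monthly savings = $2,659.51 − $1,672.54 = $986.97.
Break-even = $3,750.00 / $986.97 = 3.80 → 4 months.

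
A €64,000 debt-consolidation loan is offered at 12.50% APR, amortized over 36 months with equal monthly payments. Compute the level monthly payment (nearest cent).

€2,141.03

At 12.50% the monthly rate is 0.0104167, so the payment is 64,000 × 0.0104167 / (1 − 1.0104167^−36) = €2,141.03.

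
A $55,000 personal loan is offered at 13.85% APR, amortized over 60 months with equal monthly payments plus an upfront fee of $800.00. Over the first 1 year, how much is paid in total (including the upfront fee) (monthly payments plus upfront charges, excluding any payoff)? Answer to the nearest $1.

Monthly rate = 13.85%/12 = 0.0115417; payment = 55,000 × 0.0115417 / (1 − (1+0.0115417)^−60) = $1,275.48.
Total outlay = 12 × $1,275.48 + $800.00 = $16,105.76.

$16,106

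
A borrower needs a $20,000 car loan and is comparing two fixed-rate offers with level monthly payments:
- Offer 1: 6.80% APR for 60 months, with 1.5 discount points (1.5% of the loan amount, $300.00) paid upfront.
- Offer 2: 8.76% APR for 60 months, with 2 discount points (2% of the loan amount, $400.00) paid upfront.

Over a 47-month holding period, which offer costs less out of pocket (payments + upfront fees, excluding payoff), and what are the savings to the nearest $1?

Offer 1 by $979

Offer 1: monthly rate = 6.8%/12 = 0.0056667; payment = 20,000 × 0.0056667 / (1 − (1+0.0056667)^−60) = $394.14.
Offer 2: at 8.76% the monthly rate is 0.0073000, so the payment is 20,000 × 0.0073000 / (1 − 1.0073000^−60) = $412.84.
Over 47 months: Offer 1 costs 47 × $394.14 + $300.00 = $18,824.58; Offer 2 costs 47 × $412.84 + $400.00 = $19,803.48.
Offer 1 is cheaper by $19,803.48 − $18,824.58 = $978.90.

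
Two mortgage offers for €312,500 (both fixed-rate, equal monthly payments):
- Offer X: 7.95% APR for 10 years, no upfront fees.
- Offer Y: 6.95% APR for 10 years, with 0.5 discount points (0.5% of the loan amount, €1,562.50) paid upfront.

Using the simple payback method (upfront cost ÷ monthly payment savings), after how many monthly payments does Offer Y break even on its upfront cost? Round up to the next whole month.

10 months

Offer X: monthly rate = 7.95%/12 = 0.0066250; payment = 312,500 × 0.0066250 / (1 − (1+0.0066250)^−120) = €3,783.24.
Offer Y: at 6.95% the monthly rate is 0.0057917, so the payment is 312,500 × 0.0057917 / (1 − 1.0057917^−120) = €3,620.34.
Monthly savings = €3,783.24 − €3,620.34 = €162.90.
Break-even = €1,562.50 / €162.90 = 9.59 → 10 months.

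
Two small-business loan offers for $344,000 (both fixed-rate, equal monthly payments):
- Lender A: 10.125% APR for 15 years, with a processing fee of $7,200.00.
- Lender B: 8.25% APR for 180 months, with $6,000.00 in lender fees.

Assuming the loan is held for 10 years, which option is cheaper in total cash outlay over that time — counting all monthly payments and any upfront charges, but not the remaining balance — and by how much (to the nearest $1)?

Lender B by $47,485

Lender A: monthly rate = 10.125%/12 = 0.0084375; payment = 344,000 × 0.0084375 / (1 − (1+0.0084375)^−180) = $3,722.99.
Lender B: at 8.25% the monthly rate is 0.0068750, so the payment is 344,000 × 0.0068750 / (1 − 1.0068750^−180) = $3,337.28.
Over 120 months: Lender A costs 120 × $3,722.99 + $7,200.00 = $453,958.80; Lender B costs 120 × $3,337.28 + $6,000.00 = $406,473.60.
Lender B is cheaper by $453,958.80 − $406,473.60 = $47,485.20.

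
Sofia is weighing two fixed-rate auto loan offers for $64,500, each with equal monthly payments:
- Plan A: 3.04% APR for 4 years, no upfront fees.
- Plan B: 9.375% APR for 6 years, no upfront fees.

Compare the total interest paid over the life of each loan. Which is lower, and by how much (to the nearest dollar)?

Plan A by $15,995

Plan A: monthly rate = 3.04%/12 = 0.0025333; payment = 64,500 × 0.0025333 / (1 − (1+0.0025333)^−48) = $1,428.80.
Total interest on Plan A = 48 × $1,428.80 − $64,500 = $4,082.40.
Plan B: at 9.375% the monthly rate is 0.0078125, so the payment is 64,500 × 0.0078125 / (1 − 1.0078125^−72) = $1,174.69.
Total interest on Plan B = 72 × $1,174.69 − $64,500 = $20,077.68.
Plan A is lower by $15,995.28.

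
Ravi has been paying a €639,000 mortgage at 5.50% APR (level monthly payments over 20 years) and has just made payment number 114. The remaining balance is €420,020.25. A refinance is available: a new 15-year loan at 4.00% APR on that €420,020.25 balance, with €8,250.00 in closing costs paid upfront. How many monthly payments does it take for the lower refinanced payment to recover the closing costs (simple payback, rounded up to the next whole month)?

Current payment = 639,000 × 5.5%/12 / (1 − (1+0.0045833)^−240) = €4,395.60.
Refinanced payment = 420,020.25 × 0.0033333 / (1 − (1+0.0033333)^−180) = €3,106.84.
Monthly savings = €4,395.60 − €3,106.84 = €1,288.76.
Break-even = €8,250.00 / €1,288.76 = 6.40 → 7 months.

7 months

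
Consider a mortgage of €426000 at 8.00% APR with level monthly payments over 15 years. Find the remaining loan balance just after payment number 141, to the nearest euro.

€139,404

With monthly rate i = 8%/12 = 0.0066667, the balance after k of n payments is P · [(1+i)^n − (1+i)^k] / [(1+i)^n − 1].
(1+0.0066667)^180 = 3.30692148 and (1+0.0066667)^141 = 2.55200806, so the balance is 426,000 × (3.30692148 − 2.55200806) / (3.30692148 − 1) = €139,403.58.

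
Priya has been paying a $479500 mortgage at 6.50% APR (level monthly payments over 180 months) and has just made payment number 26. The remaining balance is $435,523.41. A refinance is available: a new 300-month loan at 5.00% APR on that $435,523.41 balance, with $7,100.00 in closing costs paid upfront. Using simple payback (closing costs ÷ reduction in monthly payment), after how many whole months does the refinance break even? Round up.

Current payment = 479,500 × 6.5%/12 / (1 − (1+0.0054167)^−180) = $4,176.96.
Refinanced payment = 435,523.41 × 0.0041667 / (1 − (1+0.0041667)^−300) = $2,546.03.
Monthly savings = $4,176.96 − $2,546.03 = $1,630.93.
Break-even = $7,100.00 / $1,630.93 = 4.35 → 5 months.

5 months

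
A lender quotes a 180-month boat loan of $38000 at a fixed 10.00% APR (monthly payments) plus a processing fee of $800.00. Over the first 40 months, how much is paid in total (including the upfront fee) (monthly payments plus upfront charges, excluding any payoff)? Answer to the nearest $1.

$17,134

At 10.00% the monthly rate is 0.0083333, so the payment is 38,000 × 0.0083333 / (1 − 1.0083333^−180) = $408.35.
Total outlay = 40 × $408.35 + $800.00 = $17,134.00.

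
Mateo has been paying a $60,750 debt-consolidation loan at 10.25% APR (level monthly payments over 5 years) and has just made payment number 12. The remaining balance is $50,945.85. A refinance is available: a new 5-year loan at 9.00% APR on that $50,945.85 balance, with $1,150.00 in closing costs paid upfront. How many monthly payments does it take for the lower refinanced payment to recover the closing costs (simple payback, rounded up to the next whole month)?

5 months

Current payment = 60,750 × 10.25%/12 / (1 − (1+0.0085417)^−60) = $1,298.24.
Refinanced payment = 50,945.85 × 0.0075000 / (1 − (1+0.0075000)^−60) = $1,057.55.
Monthly savings = $1,298.24 − $1,057.55 = $240.69.
Break-even = $1,150.00 / $240.69 = 4.78 → 5 months.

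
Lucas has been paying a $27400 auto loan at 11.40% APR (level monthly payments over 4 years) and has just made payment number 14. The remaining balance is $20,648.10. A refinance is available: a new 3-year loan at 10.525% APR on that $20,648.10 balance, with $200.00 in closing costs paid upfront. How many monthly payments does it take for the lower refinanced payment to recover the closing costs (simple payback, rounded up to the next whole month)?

Current payment = 27,400 × 11.4%/12 / (1 − (1+0.0095000)^−48) = $713.50.
Refinanced payment = 20,648.10 × 0.0087708 / (1 − (1+0.0087708)^−36) = $671.36.
Monthly savings = $713.50 − $671.36 = $42.14.
Break-even = $200.00 / $42.14 = 4.75 → 5 months.

5 months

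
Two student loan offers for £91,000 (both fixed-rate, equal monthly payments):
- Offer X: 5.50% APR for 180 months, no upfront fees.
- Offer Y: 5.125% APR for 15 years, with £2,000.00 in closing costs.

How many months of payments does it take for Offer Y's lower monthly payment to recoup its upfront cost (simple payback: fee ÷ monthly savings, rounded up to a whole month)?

Offer X: monthly rate = 5.5%/12 = 0.0045833; payment = 91,000 × 0.0045833 / (1 − (1+0.0045833)^−180) = £743.55.
Offer Y: monthly rate = 5.125%/12 = 0.0042708; payment = 91,000 × 0.0042708 / (1 − (1+0.0042708)^−180) = £725.56.
Monthly savings = £743.55 − £725.56 = £17.99.
Break-even = £2,000.00 / £17.99 = 111.17 → 112 months.

112 months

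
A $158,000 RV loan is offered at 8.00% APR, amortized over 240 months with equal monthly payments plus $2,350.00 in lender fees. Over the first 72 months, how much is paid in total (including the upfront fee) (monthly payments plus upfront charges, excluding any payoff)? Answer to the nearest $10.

$97,500

Monthly rate = 8%/12 = 0.0066667; payment = 158,000 × 0.0066667 / (1 − (1+0.0066667)^−240) = $1,321.58.
Total outlay = 72 × $1,321.58 + $2,350.00 = $97,503.76.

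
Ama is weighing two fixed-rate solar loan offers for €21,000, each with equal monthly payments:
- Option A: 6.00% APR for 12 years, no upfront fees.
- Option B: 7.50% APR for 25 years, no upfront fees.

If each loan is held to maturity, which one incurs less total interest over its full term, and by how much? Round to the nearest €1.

Option A by €17,047

Option A: monthly rate = 6%/12 = 0.0050000; payment = 21,000 × 0.0050000 / (1 − (1+0.0050000)^−144) = €204.93.
Total interest on Option A = 144 × €204.93 − €21,000 = €8,509.92.
Option B: at 7.50% the monthly rate is 0.0062500, so the payment is 21,000 × 0.0062500 / (1 − 1.0062500^−300) = €155.19.
Total interest on Option B = 300 × €155.19 − €21,000 = €25,557.00.
Option A is lower by €17,047.08.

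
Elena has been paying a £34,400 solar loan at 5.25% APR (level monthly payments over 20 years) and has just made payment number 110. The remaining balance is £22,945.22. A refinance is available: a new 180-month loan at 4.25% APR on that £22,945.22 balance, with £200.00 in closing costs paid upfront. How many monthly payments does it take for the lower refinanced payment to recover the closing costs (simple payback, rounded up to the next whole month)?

4 months

Current payment = 34,400 × 5.25%/12 / (1 − (1+0.0043750)^−240) = £231.80.
Refinanced payment = 22,945.22 × 0.0035417 / (1 − (1+0.0035417)^−180) = £172.61.
Monthly savings = £231.80 − £172.61 = £59.19.
Break-even = £200.00 / £59.19 = 3.38 → 4 months.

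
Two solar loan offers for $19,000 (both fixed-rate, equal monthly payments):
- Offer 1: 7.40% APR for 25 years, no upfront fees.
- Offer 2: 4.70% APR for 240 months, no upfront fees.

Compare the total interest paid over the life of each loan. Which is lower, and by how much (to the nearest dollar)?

Offer 1: monthly rate = 7.4%/12 = 0.0061667; payment = 19,000 × 0.0061667 / (1 − (1+0.0061667)^−300) = $139.17.
Total interest on Offer 1 = 300 × $139.17 − $19,000 = $22,751.00.
Offer 2: at 4.70% the monthly rate is 0.0039167, so the payment is 19,000 × 0.0039167 / (1 − 1.0039167^−240) = $122.26.
Total interest on Offer 2 = 240 × $122.26 − $19,000 = $10,342.40.
Offer 2 is lower by $12,408.60.

Offer 2 by $12,409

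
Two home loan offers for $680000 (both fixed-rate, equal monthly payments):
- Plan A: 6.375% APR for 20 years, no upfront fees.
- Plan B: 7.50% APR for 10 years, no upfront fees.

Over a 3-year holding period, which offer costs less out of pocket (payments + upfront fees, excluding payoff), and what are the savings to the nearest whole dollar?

Plan A by $109,863

Plan A: at 6.375% the monthly rate is 0.0053125, so the payment is 680,000 × 0.0053125 / (1 − 1.0053125^−240) = $5,019.98.
Plan B: at 7.50% the monthly rate is 0.0062500, so the payment is 680,000 × 0.0062500 / (1 − 1.0062500^−120) = $8,071.72.
Over 36 months: Plan A costs 36 × $5,019.98 = $180,719.28; Plan B costs 36 × $8,071.72 = $290,581.92.
Plan A is cheaper by $290,581.92 − $180,719.28 = $109,862.64.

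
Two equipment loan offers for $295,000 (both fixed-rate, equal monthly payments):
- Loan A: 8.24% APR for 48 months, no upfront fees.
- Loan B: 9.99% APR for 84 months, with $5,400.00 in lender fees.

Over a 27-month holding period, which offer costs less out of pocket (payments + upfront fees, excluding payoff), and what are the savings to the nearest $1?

Loan A: at 8.24% the monthly rate is 0.0068667, so the payment is 295,000 × 0.0068667 / (1 − 1.0068667^−48) = $7,235.09.
Loan B: at 9.99% the monthly rate is 0.0083250, so the payment is 295,000 × 0.0083250 / (1 − 1.0083250^−84) = $4,895.83.
Over 27 months: Loan A costs 27 × $7,235.09 = $195,347.43; Loan B costs 27 × $4,895.83 + $5,400.00 = $137,587.41.
Loan B is cheaper by $195,347.43 − $137,587.41 = $57,760.02.

Loan B by $57,760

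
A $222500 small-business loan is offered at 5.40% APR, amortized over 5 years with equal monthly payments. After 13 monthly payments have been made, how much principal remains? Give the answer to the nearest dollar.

$179,244

With monthly rate i = 5.4%/12 = 0.0045000, the balance after k of n payments is P · [(1+i)^n − (1+i)^k] / [(1+i)^n − 1].
(1+0.0045000)^60 = 1.30917127 and (1+0.0045000)^13 = 1.06010586, so the balance is 222,500 × (1.30917127 − 1.06010586) / (1.30917127 − 1) = $179,243.87.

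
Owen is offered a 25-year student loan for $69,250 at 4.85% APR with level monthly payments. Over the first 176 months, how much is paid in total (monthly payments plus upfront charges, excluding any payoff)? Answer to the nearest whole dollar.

$70,189

At 4.85% the monthly rate is 0.0040417, so the payment is 69,250 × 0.0040417 / (1 − 1.0040417^−300) = $398.80.
Total outlay = 176 × $398.80 = $70,188.80.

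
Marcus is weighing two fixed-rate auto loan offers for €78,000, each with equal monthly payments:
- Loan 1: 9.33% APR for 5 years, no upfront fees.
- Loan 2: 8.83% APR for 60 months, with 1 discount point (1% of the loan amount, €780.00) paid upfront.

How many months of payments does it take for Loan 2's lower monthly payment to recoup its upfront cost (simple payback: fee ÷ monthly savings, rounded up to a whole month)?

Loan 1: at 9.33% the monthly rate is 0.0077750, so the payment is 78,000 × 0.0077750 / (1 − 1.0077750^−60) = €1,631.67.
Loan 2: monthly rate = 8.83%/12 = 0.0073583; payment = 78,000 × 0.0073583 / (1 − (1+0.0073583)^−60) = €1,612.72.
Monthly savings = €1,631.67 − €1,612.72 = €18.95.
Break-even = €780.00 / €18.95 = 41.16 → 42 months.

42 months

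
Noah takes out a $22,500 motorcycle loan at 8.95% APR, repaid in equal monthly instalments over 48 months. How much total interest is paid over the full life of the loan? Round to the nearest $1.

$4,350

Monthly rate = 8.95%/12 = 0.0074583; payment = 22,500 × 0.0074583 / (1 − (1+0.0074583)^−48) = $559.38.
Total paid = 48 × $559.38 = $26,850.24; interest = $26,850.24 − $22,500 = $4,350.24.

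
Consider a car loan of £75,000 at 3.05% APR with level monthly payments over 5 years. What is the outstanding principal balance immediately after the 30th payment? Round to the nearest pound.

£38,927

With monthly rate i = 3.05%/12 = 0.0025417, the balance after k of n payments is P · [(1+i)^n − (1+i)^k] / [(1+i)^n − 1].
(1+0.0025417)^60 = 1.16451714 and (1+0.0025417)^30 = 1.07912795, so the balance is 75,000 × (1.16451714 − 1.07912795) / (1.16451714 − 1) = £38,927.18.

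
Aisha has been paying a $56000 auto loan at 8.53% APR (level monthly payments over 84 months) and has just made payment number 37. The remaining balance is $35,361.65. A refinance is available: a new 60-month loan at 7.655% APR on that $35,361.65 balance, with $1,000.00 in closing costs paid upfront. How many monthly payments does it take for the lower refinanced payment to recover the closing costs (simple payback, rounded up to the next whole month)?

Current payment = 56,000 × 8.53%/12 / (1 − (1+0.0071083)^−84) = $887.69.
Refinanced payment = 35,361.65 × 0.0063792 / (1 − (1+0.0063792)^−60) = $711.18.
Monthly savings = $887.69 − $711.18 = $176.51.
Break-even = $1,000.00 / $176.51 = 5.67 → 6 months.

6 months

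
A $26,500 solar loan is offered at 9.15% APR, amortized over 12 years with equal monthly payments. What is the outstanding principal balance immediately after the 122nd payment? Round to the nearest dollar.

With monthly rate i = 9.15%/12 = 0.0076250, the balance after k of n payments is P · [(1+i)^n − (1+i)^k] / [(1+i)^n − 1].
(1+0.0076250)^144 = 2.98570241 and (1+0.0076250)^122 = 2.52621301, so the balance is 26,500 × (2.98570241 − 2.52621301) / (2.98570241 − 1) = $6,132.07.

$6,132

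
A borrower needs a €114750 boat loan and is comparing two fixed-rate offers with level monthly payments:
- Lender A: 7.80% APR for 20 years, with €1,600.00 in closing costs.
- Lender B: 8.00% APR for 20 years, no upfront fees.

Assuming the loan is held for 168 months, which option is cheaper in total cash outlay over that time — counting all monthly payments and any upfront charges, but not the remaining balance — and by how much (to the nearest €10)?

Lender A by €790

Lender A: at 7.80% the monthly rate is 0.0065000, so the payment is 114,750 × 0.0065000 / (1 − 1.0065000^−240) = €945.58.
Lender B: at 8.00% the monthly rate is 0.0066667, so the payment is 114,750 × 0.0066667 / (1 − 1.0066667^−240) = €959.81.
Over 168 months: Lender A costs 168 × €945.58 + €1,600.00 = €160,457.44; Lender B costs 168 × €959.81 = €161,248.08.
Lender A is cheaper by €161,248.08 − €160,457.44 = €790.64.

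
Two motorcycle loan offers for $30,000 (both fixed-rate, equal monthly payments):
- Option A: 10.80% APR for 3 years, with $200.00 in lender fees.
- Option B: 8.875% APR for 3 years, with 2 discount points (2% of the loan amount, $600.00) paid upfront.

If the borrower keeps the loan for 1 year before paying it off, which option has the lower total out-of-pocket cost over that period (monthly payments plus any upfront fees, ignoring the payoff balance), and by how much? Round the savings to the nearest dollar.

Option A by $75

Option A: monthly rate = 10.8%/12 = 0.0090000; payment = 30,000 × 0.0090000 / (1 − (1+0.0090000)^−36) = $979.32.
Option B: at 8.875% the monthly rate is 0.0073958, so the payment is 30,000 × 0.0073958 / (1 − 1.0073958^−36) = $952.25.
Over 12 months: Option A costs 12 × $979.32 + $200.00 = $11,951.84; Option B costs 12 × $952.25 + $600.00 = $12,027.00.
Option A is cheaper by $12,027.00 − $11,951.84 = $75.16.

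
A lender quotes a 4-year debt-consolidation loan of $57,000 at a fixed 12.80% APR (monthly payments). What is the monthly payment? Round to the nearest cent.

$1,523.52

At 12.80% the monthly rate is 0.0106667, so the payment is 57,000 × 0.0106667 / (1 − 1.0106667^−48) = $1,523.52.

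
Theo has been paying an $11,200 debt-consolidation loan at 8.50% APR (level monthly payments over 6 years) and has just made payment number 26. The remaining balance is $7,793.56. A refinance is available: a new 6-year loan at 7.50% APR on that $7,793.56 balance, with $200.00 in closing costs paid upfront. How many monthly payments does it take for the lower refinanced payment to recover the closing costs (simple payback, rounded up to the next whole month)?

Current payment = 11,200 × 8.5%/12 / (1 − (1+0.0070833)^−72) = $199.12.
Refinanced payment = 7,793.56 × 0.0062500 / (1 − (1+0.0062500)^−72) = $134.75.
Monthly savings = $199.12 − $134.75 = $64.37.
Break-even = $200.00 / $64.37 = 3.11 → 4 months.

4 months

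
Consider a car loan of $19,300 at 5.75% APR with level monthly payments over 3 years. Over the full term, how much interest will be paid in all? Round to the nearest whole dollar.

$1,759

At 5.75% the monthly rate is 0.0047917, so the payment is 19,300 × 0.0047917 / (1 − 1.0047917^−36) = $584.96.
Total paid = 36 × $584.96 = $21,058.56; interest = $21,058.56 − $19,300 = $1,758.56.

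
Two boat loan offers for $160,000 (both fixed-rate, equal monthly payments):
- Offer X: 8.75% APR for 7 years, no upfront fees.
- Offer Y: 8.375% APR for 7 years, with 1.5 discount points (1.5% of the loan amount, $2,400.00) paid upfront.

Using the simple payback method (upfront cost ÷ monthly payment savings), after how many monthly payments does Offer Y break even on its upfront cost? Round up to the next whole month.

Offer X: at 8.75% the monthly rate is 0.0072917, so the payment is 160,000 × 0.0072917 / (1 − 1.0072917^−84) = $2,554.00.
Offer Y: at 8.375% the monthly rate is 0.0069792, so the payment is 160,000 × 0.0069792 / (1 − 1.0069792^−84) = $2,523.79.
Monthly savings = $2,554.00 − $2,523.79 = $30.21.
Break-even = $2,400.00 / $30.21 = 79.44 → 80 months.

80 months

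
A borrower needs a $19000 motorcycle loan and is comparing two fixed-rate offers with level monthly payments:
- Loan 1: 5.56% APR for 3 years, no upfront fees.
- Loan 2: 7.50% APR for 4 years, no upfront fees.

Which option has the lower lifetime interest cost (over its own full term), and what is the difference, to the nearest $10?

Loan 1 by $1,380

Loan 1: monthly rate = 5.56%/12 = 0.0046333; payment = 19,000 × 0.0046333 / (1 − (1+0.0046333)^−36) = $574.24.
Total interest on Loan 1 = 36 × $574.24 − $19,000 = $1,672.64.
Loan 2: at 7.50% the monthly rate is 0.0062500, so the payment is 19,000 × 0.0062500 / (1 − 1.0062500^−48) = $459.40.
Total interest on Loan 2 = 48 × $459.40 − $19,000 = $3,051.20.
Loan 1 is lower by $1,378.56.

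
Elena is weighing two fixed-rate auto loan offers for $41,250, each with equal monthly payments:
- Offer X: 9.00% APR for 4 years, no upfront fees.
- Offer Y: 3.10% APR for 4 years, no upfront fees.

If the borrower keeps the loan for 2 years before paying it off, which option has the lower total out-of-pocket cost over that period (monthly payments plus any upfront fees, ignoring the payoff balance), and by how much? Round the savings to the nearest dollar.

Offer Y by $2,679

Offer X: at 9.00% the monthly rate is 0.0075000, so the payment is 41,250 × 0.0075000 / (1 − 1.0075000^−48) = $1,026.51.
Offer Y: monthly rate = 3.1%/12 = 0.0025833; payment = 41,250 × 0.0025833 / (1 − (1+0.0025833)^−48) = $914.87.
Over 24 months: Offer X costs 24 × $1,026.51 = $24,636.24; Offer Y costs 24 × $914.87 = $21,956.88.
Offer Y is cheaper by $24,636.24 − $21,956.88 = $2,679.36.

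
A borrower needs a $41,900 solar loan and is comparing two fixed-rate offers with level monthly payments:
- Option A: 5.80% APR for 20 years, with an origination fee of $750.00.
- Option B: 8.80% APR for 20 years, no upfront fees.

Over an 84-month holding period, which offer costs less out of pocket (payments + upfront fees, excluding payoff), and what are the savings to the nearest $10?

Option A: monthly rate = 5.8%/12 = 0.0048333; payment = 41,900 × 0.0048333 / (1 − (1+0.0048333)^−240) = $295.37.
Option B: monthly rate = 8.8%/12 = 0.0073333; payment = 41,900 × 0.0073333 / (1 − (1+0.0073333)^−240) = $371.61.
Over 84 months: Option A costs 84 × $295.37 + $750.00 = $25,561.08; Option B costs 84 × $371.61 = $31,215.24.
Option A is cheaper by $31,215.24 − $25,561.08 = $5,654.16.

Option A by $5,650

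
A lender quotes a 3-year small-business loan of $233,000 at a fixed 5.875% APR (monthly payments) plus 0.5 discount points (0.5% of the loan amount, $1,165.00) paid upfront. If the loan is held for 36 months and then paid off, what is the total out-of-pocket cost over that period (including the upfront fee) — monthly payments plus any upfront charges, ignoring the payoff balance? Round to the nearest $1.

$255,869

At 5.875% the monthly rate is 0.0048958, so the payment is 233,000 × 0.0048958 / (1 − 1.0048958^−36) = $7,075.12.
Total outlay = 36 × $7,075.12 + $1,165.00 = $255,869.32.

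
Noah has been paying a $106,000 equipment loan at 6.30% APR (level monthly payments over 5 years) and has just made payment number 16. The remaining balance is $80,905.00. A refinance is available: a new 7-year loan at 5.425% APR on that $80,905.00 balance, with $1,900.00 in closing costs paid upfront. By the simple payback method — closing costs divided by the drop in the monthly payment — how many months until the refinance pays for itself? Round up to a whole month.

Current payment = 106,000 × 6.3%/12 / (1 − (1+0.0052500)^−60) = $2,064.10.
Refinanced payment = 80,905.00 × 0.0045208 / (1 − (1+0.0045208)^−84) = $1,159.73.
Monthly savings = $2,064.10 − $1,159.73 = $904.37.
Break-even = $1,900.00 / $904.37 = 2.10 → 3 months.

3 months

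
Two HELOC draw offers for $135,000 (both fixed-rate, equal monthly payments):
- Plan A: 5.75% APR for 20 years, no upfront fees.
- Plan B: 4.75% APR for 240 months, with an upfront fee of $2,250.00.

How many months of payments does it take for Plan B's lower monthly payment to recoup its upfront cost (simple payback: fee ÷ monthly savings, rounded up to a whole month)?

Plan A: monthly rate = 5.75%/12 = 0.0047917; payment = 135,000 × 0.0047917 / (1 − (1+0.0047917)^−240) = $947.81.
Plan B: at 4.75% the monthly rate is 0.0039583, so the payment is 135,000 × 0.0039583 / (1 − 1.0039583^−240) = $872.40.
Monthly savings = $947.81 − $872.40 = $75.41.
Break-even = $2,250.00 / $75.41 = 29.84 → 30 months.

30 months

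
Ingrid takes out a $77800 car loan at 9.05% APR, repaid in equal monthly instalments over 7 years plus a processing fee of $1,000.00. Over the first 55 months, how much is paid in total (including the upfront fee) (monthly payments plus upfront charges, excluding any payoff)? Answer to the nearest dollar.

At 9.05% the monthly rate is 0.0075417, so the payment is 77,800 × 0.0075417 / (1 − 1.0075417^−84) = $1,253.71.
Total outlay = 55 × $1,253.71 + $1,000.00 = $69,954.05.

$69,954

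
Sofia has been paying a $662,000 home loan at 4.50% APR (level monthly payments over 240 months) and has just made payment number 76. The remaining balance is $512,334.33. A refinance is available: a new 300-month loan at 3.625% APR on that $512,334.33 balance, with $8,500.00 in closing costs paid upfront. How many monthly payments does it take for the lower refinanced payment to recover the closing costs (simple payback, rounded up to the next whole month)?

Current payment = 662,000 × 4.5%/12 / (1 − (1+0.0037500)^−240) = $4,188.14.
Refinanced payment = 512,334.33 × 0.0030208 / (1 − (1+0.0030208)^−300) = $2,599.34.
Monthly savings = $4,188.14 − $2,599.34 = $1,588.80.
Break-even = $8,500.00 / $1,588.80 = 5.35 → 6 months.

6 months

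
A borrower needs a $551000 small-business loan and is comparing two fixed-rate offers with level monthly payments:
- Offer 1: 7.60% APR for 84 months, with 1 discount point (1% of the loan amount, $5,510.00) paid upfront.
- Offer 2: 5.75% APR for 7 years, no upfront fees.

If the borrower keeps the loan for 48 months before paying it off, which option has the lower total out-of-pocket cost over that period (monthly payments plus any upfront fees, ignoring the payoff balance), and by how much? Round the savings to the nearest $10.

Offer 1: monthly rate = 7.6%/12 = 0.0063333; payment = 551,000 × 0.0063333 / (1 − (1+0.0063333)^−84) = $8,478.61.
Offer 2: at 5.75% the monthly rate is 0.0047917, so the payment is 551,000 × 0.0047917 / (1 − 1.0047917^−84) = $7,983.44.
Over 48 months: Offer 1 costs 48 × $8,478.61 + $5,510.00 = $412,483.28; Offer 2 costs 48 × $7,983.44 = $383,205.12.
Offer 2 is cheaper by $412,483.28 − $383,205.12 = $29,278.16.

Offer 2 by $29,280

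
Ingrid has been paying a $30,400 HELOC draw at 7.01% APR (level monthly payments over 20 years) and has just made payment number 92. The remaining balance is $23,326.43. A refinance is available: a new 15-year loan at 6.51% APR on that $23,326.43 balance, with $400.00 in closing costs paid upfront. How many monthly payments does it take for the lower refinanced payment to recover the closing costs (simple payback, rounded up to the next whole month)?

Current payment = 30,400 × 7.01%/12 / (1 − (1+0.0058417)^−240) = $235.87.
Refinanced payment = 23,326.43 × 0.0054250 / (1 − (1+0.0054250)^−180) = $203.33.
Monthly savings = $235.87 − $203.33 = $32.54.
Break-even = $400.00 / $32.54 = 12.29 → 13 months.

13 months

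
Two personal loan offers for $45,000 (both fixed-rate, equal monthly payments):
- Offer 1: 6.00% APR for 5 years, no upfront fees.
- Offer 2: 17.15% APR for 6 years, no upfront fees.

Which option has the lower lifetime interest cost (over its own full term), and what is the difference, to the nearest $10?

Offer 1: monthly rate = 6%/12 = 0.0050000; payment = 45,000 × 0.0050000 / (1 − (1+0.0050000)^−60) = $869.98.
Total interest on Offer 1 = 60 × $869.98 − $45,000 = $7,198.80.
Offer 2: at 17.15% the monthly rate is 0.0142917, so the payment is 45,000 × 0.0142917 / (1 − 1.0142917^−72) = $1,004.85.
Total interest on Offer 2 = 72 × $1,004.85 − $45,000 = $27,349.20.
Offer 1 is lower by $20,150.40.

Offer 1 by $20,150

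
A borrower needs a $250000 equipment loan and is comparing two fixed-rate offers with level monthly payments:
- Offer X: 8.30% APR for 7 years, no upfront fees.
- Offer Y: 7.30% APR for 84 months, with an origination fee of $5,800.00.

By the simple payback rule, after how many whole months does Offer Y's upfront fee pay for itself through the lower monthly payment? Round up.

Offer X: monthly rate = 8.3%/12 = 0.0069167; payment = 250,000 × 0.0069167 / (1 − (1+0.0069167)^−84) = $3,934.02.
Offer Y: at 7.30% the monthly rate is 0.0060833, so the payment is 250,000 × 0.0060833 / (1 − 1.0060833^−84) = $3,809.94.
Monthly savings = $3,934.02 − $3,809.94 = $124.08.
Break-even = $5,800.00 / $124.08 = 46.74 → 47 months.

47 months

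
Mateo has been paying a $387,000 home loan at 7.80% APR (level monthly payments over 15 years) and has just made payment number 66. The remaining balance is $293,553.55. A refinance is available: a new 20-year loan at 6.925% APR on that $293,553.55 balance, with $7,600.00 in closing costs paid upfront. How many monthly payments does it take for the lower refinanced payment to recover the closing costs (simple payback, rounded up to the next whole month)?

Current payment = 387,000 × 7.8%/12 / (1 − (1+0.0065000)^−180) = $3,653.83.
Refinanced payment = 293,553.55 × 0.0057708 / (1 − (1+0.0057708)^−240) = $2,262.72.
Monthly savings = $3,653.83 − $2,262.72 = $1,391.11.
Break-even = $7,600.00 / $1,391.11 = 5.46 → 6 months.

6 months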